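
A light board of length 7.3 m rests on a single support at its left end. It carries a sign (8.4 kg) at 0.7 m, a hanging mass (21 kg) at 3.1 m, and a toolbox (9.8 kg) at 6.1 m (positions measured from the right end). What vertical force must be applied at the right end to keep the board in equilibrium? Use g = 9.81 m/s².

Take moments about the left end.
Sign: 8.4 × 9.81 = 82.4 N down at 0.7 m → arm 6.6 m, τ = 82.4 × 6.6 = 543.8 N·m clockwise.
Hanging mass: 21 × 9.81 = 206 N down at 3.1 m → arm 4.2 m, τ = 206 × 4.2 = 865.2 N·m clockwise.
Toolbox: 9.8 × 9.81 = 96.14 N down at 6.1 m → arm 1.2 m, τ = 96.14 × 1.2 = 115.4 N·m clockwise.
Net moment of the loads = 1524 N·m clockwise.
The upward force F acts at the right end, arm 7.3 m, giving F × 7.3 counterclockwise.
Balancing moments: F × 7.3 = 1524, giving F = 1524 / 7.3 = 209 N.

F ≈ 209 N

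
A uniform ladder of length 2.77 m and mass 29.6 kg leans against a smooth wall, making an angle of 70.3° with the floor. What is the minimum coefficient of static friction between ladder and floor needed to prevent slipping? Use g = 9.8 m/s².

μ_min ≈ 0.179

Choose the foot of the ladder as the axis so the floor normal and friction both act there and drop out.
Ladder weight 29.6×9.8 = 290.1 N acts at 1.385 m along the ladder; its horizontal arm is 1.385·cos70.3° = 0.4669 m → τ = 135.4 N·m clockwise.
Wall normal N acts horizontally at the top; its moment arm is the height L sinθ = 2.77·sin70.3° = 2.608 m, counterclockwise.
Στ = 0 ⇒ N × 2.608 = 135.4 ⇒ N = 51.92 N.
ΣFx = 0 ⇒ f = N_wall = 51.92 N. ΣFy = 0 ⇒ N_floor = 290.1 N.
μ_min = f / N_floor = 51.92 / 290.1 = 0.179.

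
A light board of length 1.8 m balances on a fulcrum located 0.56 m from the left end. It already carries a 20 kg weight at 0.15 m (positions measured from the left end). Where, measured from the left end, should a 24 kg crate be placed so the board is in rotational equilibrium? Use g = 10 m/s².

x ≈ 0.902 m from the left end

About the fulcrum (at 0.56 m from the left end):
Weight: 20 × 10 = 200 N down at 0.15 m → arm 0.41 m, τ = 200 × 0.41 = 82 N·m counterclockwise.
Net moment of existing loads = 82 N·m counterclockwise.
The crate weighs 24 × 10 = 240 N and must supply an equal clockwise moment, so its lever arm about the fulcrum is 82 / 240 = 0.342 m.
That puts it at 0.56 + 0.342 = 0.902 m from the left end.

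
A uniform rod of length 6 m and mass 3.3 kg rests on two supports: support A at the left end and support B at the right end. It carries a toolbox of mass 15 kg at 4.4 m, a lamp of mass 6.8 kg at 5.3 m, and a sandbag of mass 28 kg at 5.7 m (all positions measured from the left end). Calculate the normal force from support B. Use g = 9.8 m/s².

Take moments about support A.
Beam weight: 3.3 × 9.8 = 32.34 N down at 3 m → arm 3 m, τ = 32.34 × 3 = 97.02 N·m clockwise.
Toolbox: 15 × 9.8 = 147 N down at 4.4 m → arm 4.4 m, τ = 147 × 4.4 = 646.8 N·m clockwise.
Lamp: 6.8 × 9.8 = 66.64 N down at 5.3 m → arm 5.3 m, τ = 66.64 × 5.3 = 353.2 N·m clockwise.
Sandbag: 28 × 9.8 = 274.4 N down at 5.7 m → arm 5.7 m, τ = 274.4 × 5.7 = 1564 N·m clockwise.
Net load moment about support A = 2661 N·m clockwise.
Reaction R at support B is upward at 6 m, arm 6 m → moment R × 6 counterclockwise.
Balancing moments: R × 6 = 2661, giving R = 444 N.

R_B ≈ 444 N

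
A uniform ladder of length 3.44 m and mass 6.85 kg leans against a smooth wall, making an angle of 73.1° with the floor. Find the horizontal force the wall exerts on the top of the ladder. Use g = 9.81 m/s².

Choose the foot of the ladder as the axis so the floor normal and friction both act there and drop out.
Ladder weight 6.85×9.81 = 67.2 N acts at 1.72 m along the ladder; its horizontal arm is 1.72·cos73.1° = 0.5 m → τ = 33.6 N·m clockwise.
Wall normal N acts horizontally at the top; its moment arm is the height L sinθ = 3.44·sin73.1° = 3.291 m, counterclockwise.
Setting net torque to zero: N × 3.291 = 33.6 → N = 10.2 N.

N_wall ≈ 10.2 N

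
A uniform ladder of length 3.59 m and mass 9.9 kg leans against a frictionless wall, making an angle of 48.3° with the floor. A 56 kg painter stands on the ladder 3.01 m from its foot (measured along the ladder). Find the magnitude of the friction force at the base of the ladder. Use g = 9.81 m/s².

Sum moments about the foot of the ladder (the floor normal and friction both act there and drop out).
Ladder weight 9.9×9.81 = 97.12 N acts at 1.795 m along the ladder; its horizontal arm is 1.795·cos48.3° = 1.194 m → τ = 116 N·m clockwise.
Painter: 56×9.81 = 549.4 N at 3.01 m → arm 2.002 m → τ = 1100 N·m clockwise.
Wall normal N acts horizontally at the top; its moment arm is the height L sinθ = 3.59·sin48.3° = 2.68 m, counterclockwise.
Στ = 0 ⇒ N × 2.68 = 1216 ⇒ N = 454 N.
ΣFx = 0: friction at the foot balances the wall's push, so f = N_wall = 454 N.

f ≈ 454 N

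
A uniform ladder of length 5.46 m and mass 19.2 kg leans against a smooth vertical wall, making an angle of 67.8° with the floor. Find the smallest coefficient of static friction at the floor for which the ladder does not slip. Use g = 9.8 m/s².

Taking torques about the foot of the ladder:
Ladder weight 19.2×9.8 = 188.2 N acts at 2.73 m along the ladder; its horizontal arm is 2.73·cos67.8° = 1.032 m → τ = 194.2 N·m clockwise.
Wall normal N acts horizontally at the top; its moment arm is the height L sinθ = 5.46·sin67.8° = 5.055 m, counterclockwise.
For rotational equilibrium, N × 5.055 = 194.2, so N = 38.42 N.
ΣFx = 0 ⇒ f = N_wall = 38.42 N. ΣFy = 0 ⇒ N_floor = 188.2 N.
μ_min = f / N_floor = 38.42 / 188.2 = 0.204.

μ_min ≈ 0.204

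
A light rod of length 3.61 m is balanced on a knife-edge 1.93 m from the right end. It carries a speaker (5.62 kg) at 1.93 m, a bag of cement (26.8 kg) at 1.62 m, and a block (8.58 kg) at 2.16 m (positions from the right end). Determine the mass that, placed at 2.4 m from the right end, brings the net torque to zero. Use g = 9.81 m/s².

m ≈ 13.5 kg

Sum moments about the knife-edge (at 1.93 m from the right end) (the support reaction has zero arm there).
Speaker: acts at the knife-edge, moment arm 0 → no torque.
Bag of cement: 26.8 × 9.81 = 262.9 N down at 1.62 m → arm 0.31 m, τ = 262.9 × 0.31 = 81.5 N·m clockwise.
Block: 8.58 × 9.81 = 84.17 N down at 2.16 m → arm 0.23 m, τ = 84.17 × 0.23 = 19.36 N·m counterclockwise.
Net moment of known loads = 62.14 N·m clockwise.
An unknown mass m at 2.4 m has arm 0.47 m; its moment is m·g·0.47 counterclockwise.
Στ = 0 ⇒ m × 9.81 × 0.47 = 62.14 ⇒ m = 62.14 / (9.81 × 0.47) = 13.5 kg.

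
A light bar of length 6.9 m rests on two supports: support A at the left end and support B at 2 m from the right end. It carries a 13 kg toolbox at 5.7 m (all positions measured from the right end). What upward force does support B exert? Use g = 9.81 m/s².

Take moments about support A.
Toolbox: 13 × 9.81 = 127.5 N down at 5.7 m → arm 1.2 m, τ = 127.5 × 1.2 = 153 N·m clockwise.
Net load moment about support A = 153 N·m clockwise.
Reaction R at support B is upward at 2 m, arm 4.9 m → moment R × 4.9 counterclockwise.
Στ = 0 ⇒ R × 4.9 = 153 ⇒ R = 31.2 N.

R_B ≈ 31.2 N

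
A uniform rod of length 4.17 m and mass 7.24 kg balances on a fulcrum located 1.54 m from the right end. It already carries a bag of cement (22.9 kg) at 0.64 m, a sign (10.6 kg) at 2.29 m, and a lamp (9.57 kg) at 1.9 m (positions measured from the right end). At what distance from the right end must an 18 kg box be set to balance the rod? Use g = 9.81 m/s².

x ≈ 1.83 m from the right end

Choose the fulcrum (at 1.54 m from the right end) as the axis so the support reaction has zero arm there.
Beam weight: 7.24 × 9.81 = 71.02 N down at 2.085 m → arm 0.545 m, τ = 71.02 × 0.545 = 38.71 N·m counterclockwise.
Bag of cement: 22.9 × 9.81 = 224.6 N down at 0.64 m → arm 0.9 m, τ = 224.6 × 0.9 = 202.1 N·m clockwise.
Sign: 10.6 × 9.81 = 104 N down at 2.29 m → arm 0.75 m, τ = 104 × 0.75 = 78 N·m counterclockwise.
Lamp: 9.57 × 9.81 = 93.88 N down at 1.9 m → arm 0.36 m, τ = 93.88 × 0.36 = 33.8 N·m counterclockwise.
Net moment of existing loads = 51.59 N·m clockwise.
The box weighs 18 × 9.81 = 176.6 N and must supply an equal counterclockwise moment, so its lever arm about the fulcrum is 51.59 / 176.6 = 0.292 m.
That puts it at 1.54 + 0.292 = 1.83 m from the right end.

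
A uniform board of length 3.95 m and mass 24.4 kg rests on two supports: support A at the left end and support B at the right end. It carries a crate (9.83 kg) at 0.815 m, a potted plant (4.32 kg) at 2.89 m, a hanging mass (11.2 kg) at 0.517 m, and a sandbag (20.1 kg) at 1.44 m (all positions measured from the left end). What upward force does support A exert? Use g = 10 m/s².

R_A ≈ 437 N

Taking torques about support B:
Beam weight: 24.4 × 10 = 244 N down at 1.975 m → arm 1.975 m, τ = 244 × 1.975 = 481.9 N·m counterclockwise.
Crate: 9.83 × 10 = 98.3 N down at 0.815 m → arm 3.135 m, τ = 98.3 × 3.135 = 308.2 N·m counterclockwise.
Potted plant: 4.32 × 10 = 43.2 N down at 2.89 m → arm 1.06 m, τ = 43.2 × 1.06 = 45.79 N·m counterclockwise.
Hanging mass: 11.2 × 10 = 112 N down at 0.517 m → arm 3.433 m, τ = 112 × 3.433 = 384.5 N·m counterclockwise.
Sandbag: 20.1 × 10 = 201 N down at 1.44 m → arm 2.51 m, τ = 201 × 2.51 = 504.5 N·m counterclockwise.
Net load moment about support B = 1725 N·m counterclockwise.
Reaction R at support A is upward at 0 m, arm 3.95 m → moment R × 3.95 clockwise.
Balancing moments: R × 3.95 = 1725, giving R = 437 N.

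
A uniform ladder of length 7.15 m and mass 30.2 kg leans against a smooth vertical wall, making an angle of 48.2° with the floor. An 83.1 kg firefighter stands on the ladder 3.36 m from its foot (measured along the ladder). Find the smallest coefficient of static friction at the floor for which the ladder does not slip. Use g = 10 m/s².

Sum moments about the foot of the ladder (the floor normal and friction both act there and drop out).
Ladder weight 30.2×10 = 302 N acts at 3.575 m along the ladder; its horizontal arm is 3.575·cos48.2° = 2.383 m → τ = 719.7 N·m clockwise.
Firefighter: 83.1×10 = 831 N at 3.36 m → arm 2.24 m → τ = 1861 N·m clockwise.
Wall normal N acts horizontally at the top; its moment arm is the height L sinθ = 7.15·sin48.2° = 5.33 m, counterclockwise.
Στ = 0 ⇒ N × 5.33 = 2581 ⇒ N = 484.2 N.
ΣFx = 0 ⇒ f = N_wall = 484.2 N. ΣFy = 0 ⇒ N_floor = 1133 N.
μ_min = f / N_floor = 484.2 / 1133 = 0.427.

μ_min ≈ 0.427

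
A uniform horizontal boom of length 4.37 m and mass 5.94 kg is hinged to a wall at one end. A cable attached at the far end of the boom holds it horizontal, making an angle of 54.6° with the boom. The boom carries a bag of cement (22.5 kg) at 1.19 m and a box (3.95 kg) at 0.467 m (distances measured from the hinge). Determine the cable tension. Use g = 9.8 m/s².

About the hinge:
Beam weight: 5.94 × 9.8 = 58.21 N down at 2.185 m → arm 2.185 m, τ = 58.21 × 2.185 = 127.2 N·m clockwise.
Bag of cement: 22.5 × 9.8 = 220.5 N down at 1.19 m → arm 1.19 m, τ = 220.5 × 1.19 = 262.4 N·m clockwise.
Box: 3.95 × 9.8 = 38.71 N down at 0.467 m → arm 0.467 m, τ = 38.71 × 0.467 = 18.08 N·m clockwise.
Total clockwise load moment = 407.7 N·m.
The cable tension T acts at 4.37 m; only its component perpendicular to the boom, T sinθ, produces torque. sin 54.6° = 0.8151.
Στ = 0 ⇒ T × 4.37 × 0.8151 = 407.7 ⇒ T = 407.7 / 3.562 = 114 N.

T ≈ 114 N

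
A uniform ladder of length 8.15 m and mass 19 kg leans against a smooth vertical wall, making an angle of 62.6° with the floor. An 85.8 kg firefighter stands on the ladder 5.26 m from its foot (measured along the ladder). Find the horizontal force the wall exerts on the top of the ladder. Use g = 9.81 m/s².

N_wall ≈ 330 N

About the foot of the ladder:
Ladder weight 19×9.81 = 186.4 N acts at 4.075 m along the ladder; its horizontal arm is 4.075·cos62.6° = 1.875 m → τ = 349.5 N·m clockwise.
Firefighter: 85.8×9.81 = 841.7 N at 5.26 m → arm 2.421 m → τ = 2038 N·m clockwise.
Wall normal N acts horizontally at the top; its moment arm is the height L sinθ = 8.15·sin62.6° = 7.236 m, counterclockwise.
For rotational equilibrium, N × 7.236 = 2388, so N = 330 N.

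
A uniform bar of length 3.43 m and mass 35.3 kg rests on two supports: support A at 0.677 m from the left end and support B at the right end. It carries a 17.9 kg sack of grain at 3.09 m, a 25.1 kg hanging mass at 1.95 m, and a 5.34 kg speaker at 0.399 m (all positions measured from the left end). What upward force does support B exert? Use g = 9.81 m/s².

Choose support A as the axis so its reaction then has zero moment arm.
Beam weight: 35.3 × 9.81 = 346.3 N down at 1.715 m → arm 1.038 m, τ = 346.3 × 1.038 = 359.5 N·m clockwise.
Sack of grain: 17.9 × 9.81 = 175.6 N down at 3.09 m → arm 2.413 m, τ = 175.6 × 2.413 = 423.7 N·m clockwise.
Hanging mass: 25.1 × 9.81 = 246.2 N down at 1.95 m → arm 1.273 m, τ = 246.2 × 1.273 = 313.4 N·m clockwise.
Speaker: 5.34 × 9.81 = 52.39 N down at 0.399 m → arm 0.278 m, τ = 52.39 × 0.278 = 14.56 N·m counterclockwise.
Net load moment about support A = 1082 N·m clockwise.
Reaction R at support B is upward at 3.43 m, arm 2.753 m → moment R × 2.753 counterclockwise.
Balancing moments: R × 2.753 = 1082, giving R = 393 N.

R_B ≈ 393 N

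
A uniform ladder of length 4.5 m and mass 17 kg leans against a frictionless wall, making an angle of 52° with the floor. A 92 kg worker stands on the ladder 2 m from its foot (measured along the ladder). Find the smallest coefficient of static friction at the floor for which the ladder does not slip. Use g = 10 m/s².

μ_min ≈ 0.354

Sum moments about the foot of the ladder (the floor normal and friction both act there and drop out).
Ladder weight 17×10 = 170 N acts at 2.25 m along the ladder; its horizontal arm is 2.25·cos52° = 1.385 m → τ = 235.4 N·m clockwise.
Worker: 92×10 = 920 N at 2 m → arm 1.231 m → τ = 1133 N·m clockwise.
Wall normal N acts horizontally at the top; its moment arm is the height L sinθ = 4.5·sin52° = 3.546 m, counterclockwise.
For rotational equilibrium, N × 3.546 = 1368, so N = 385.8 N.
ΣFx = 0 ⇒ f = N_wall = 385.8 N. ΣFy = 0 ⇒ N_floor = 1090 N.
μ_min = f / N_floor = 385.8 / 1090 = 0.354.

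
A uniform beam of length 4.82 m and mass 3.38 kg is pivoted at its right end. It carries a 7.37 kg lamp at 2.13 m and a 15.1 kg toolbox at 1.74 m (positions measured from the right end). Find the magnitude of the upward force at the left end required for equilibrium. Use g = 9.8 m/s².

F ≈ 102 N

About the right end:
Beam weight: 3.38 × 9.8 = 33.12 N down at 2.41 m → arm 2.41 m, τ = 33.12 × 2.41 = 79.82 N·m counterclockwise.
Lamp: 7.37 × 9.8 = 72.23 N down at 2.13 m → arm 2.13 m, τ = 72.23 × 2.13 = 153.8 N·m counterclockwise.
Toolbox: 15.1 × 9.8 = 148 N down at 1.74 m → arm 1.74 m, τ = 148 × 1.74 = 257.5 N·m counterclockwise.
Net moment of the loads = 491.1 N·m counterclockwise.
The upward force F acts at the left end, arm 4.82 m, giving F × 4.82 clockwise.
Balancing moments: F × 4.82 = 491.1, giving F = 491.1 / 4.82 = 102 N.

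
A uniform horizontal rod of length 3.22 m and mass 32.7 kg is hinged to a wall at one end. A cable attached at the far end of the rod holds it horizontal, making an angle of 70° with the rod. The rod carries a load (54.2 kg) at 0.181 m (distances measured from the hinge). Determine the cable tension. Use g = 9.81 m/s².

Sum moments about the hinge (the unknown hinge reaction has zero arm there).
Beam weight: 32.7 × 9.81 = 320.8 N down at 1.61 m → arm 1.61 m, τ = 320.8 × 1.61 = 516.5 N·m clockwise.
Load: 54.2 × 9.81 = 531.7 N down at 0.181 m → arm 0.181 m, τ = 531.7 × 0.181 = 96.24 N·m clockwise.
Total clockwise load moment = 612.7 N·m.
The cable tension T acts at 3.22 m; only its component perpendicular to the rod, T sinθ, produces torque. sin 70° = 0.9397.
For rotational equilibrium, T × 3.22 × 0.9397 = 612.7, so T = 612.7 / 3.026 = 202 N.

T ≈ 202 N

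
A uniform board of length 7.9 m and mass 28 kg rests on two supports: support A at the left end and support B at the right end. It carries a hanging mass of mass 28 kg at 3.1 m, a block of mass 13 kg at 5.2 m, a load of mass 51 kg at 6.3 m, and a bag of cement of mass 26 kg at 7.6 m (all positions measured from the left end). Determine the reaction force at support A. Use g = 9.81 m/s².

R_A ≈ 459 N

Sum moments about support B (its reaction then has zero moment arm).
Beam weight: 28 × 9.81 = 274.7 N down at 3.95 m → arm 3.95 m, τ = 274.7 × 3.95 = 1085 N·m counterclockwise.
Hanging mass: 28 × 9.81 = 274.7 N down at 3.1 m → arm 4.8 m, τ = 274.7 × 4.8 = 1319 N·m counterclockwise.
Block: 13 × 9.81 = 127.5 N down at 5.2 m → arm 2.7 m, τ = 127.5 × 2.7 = 344.2 N·m counterclockwise.
Load: 51 × 9.81 = 500.3 N down at 6.3 m → arm 1.6 m, τ = 500.3 × 1.6 = 800.5 N·m counterclockwise.
Bag of cement: 26 × 9.81 = 255.1 N down at 7.6 m → arm 0.3 m, τ = 255.1 × 0.3 = 76.53 N·m counterclockwise.
Net load moment about support B = 3625 N·m counterclockwise.
Reaction R at support A is upward at 0 m, arm 7.9 m → moment R × 7.9 clockwise.
For rotational equilibrium, R × 7.9 = 3625, so R = 459 N.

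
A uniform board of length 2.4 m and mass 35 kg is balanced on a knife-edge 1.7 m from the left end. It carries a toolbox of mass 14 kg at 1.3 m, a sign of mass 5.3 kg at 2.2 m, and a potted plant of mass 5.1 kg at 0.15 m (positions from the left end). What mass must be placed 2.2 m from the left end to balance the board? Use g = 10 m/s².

Sum moments about the knife-edge (at 1.7 m from the left end) (the support reaction has zero arm there).
Beam weight: 35 × 10 = 350 N down at 1.2 m → arm 0.5 m, τ = 350 × 0.5 = 175 N·m counterclockwise.
Toolbox: 14 × 10 = 140 N down at 1.3 m → arm 0.4 m, τ = 140 × 0.4 = 56 N·m counterclockwise.
Sign: 5.3 × 10 = 53 N down at 2.2 m → arm 0.5 m, τ = 53 × 0.5 = 26.5 N·m clockwise.
Potted plant: 5.1 × 10 = 51 N down at 0.15 m → arm 1.55 m, τ = 51 × 1.55 = 79.05 N·m counterclockwise.
Net moment of known loads = 283.6 N·m counterclockwise.
An unknown mass m at 2.2 m has arm 0.5 m; its moment is m·g·0.5 clockwise.
For rotational equilibrium, m × 10 × 0.5 = 283.6, so m = 283.6 / (10 × 0.5) = 56.7 kg.

m ≈ 56.7 kg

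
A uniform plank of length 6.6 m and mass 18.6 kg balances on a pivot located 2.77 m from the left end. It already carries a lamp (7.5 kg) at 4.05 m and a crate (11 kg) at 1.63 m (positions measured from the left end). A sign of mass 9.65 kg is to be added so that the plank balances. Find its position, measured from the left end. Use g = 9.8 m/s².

x ≈ 2.05 m from the left end

Choose the pivot (at 2.77 m from the left end) as the axis so the support reaction has zero arm there.
Beam weight: 18.6 × 9.8 = 182.3 N down at 3.3 m → arm 0.53 m, τ = 182.3 × 0.53 = 96.62 N·m clockwise.
Lamp: 7.5 × 9.8 = 73.5 N down at 4.05 m → arm 1.28 m, τ = 73.5 × 1.28 = 94.08 N·m clockwise.
Crate: 11 × 9.8 = 107.8 N down at 1.63 m → arm 1.14 m, τ = 107.8 × 1.14 = 122.9 N·m counterclockwise.
Net moment of existing loads = 67.8 N·m clockwise.
The sign weighs 9.65 × 9.8 = 94.57 N and must supply an equal counterclockwise moment, so its lever arm about the pivot is 67.8 / 94.57 = 0.717 m.
That puts it at 2.77 − 0.717 = 2.05 m from the left end.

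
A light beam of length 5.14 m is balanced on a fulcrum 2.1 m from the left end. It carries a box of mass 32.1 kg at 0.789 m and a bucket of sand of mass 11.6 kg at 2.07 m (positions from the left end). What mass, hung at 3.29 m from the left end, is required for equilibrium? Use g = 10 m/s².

Sum moments about the fulcrum (at 2.1 m from the left end) (the support reaction has zero arm there).
Box: 32.1 × 10 = 321 N down at 0.789 m → arm 1.311 m, τ = 321 × 1.311 = 420.8 N·m counterclockwise.
Bucket of sand: 11.6 × 10 = 116 N down at 2.07 m → arm 0.03 m, τ = 116 × 0.03 = 3.48 N·m counterclockwise.
Net moment of known loads = 424.3 N·m counterclockwise.
An unknown mass m at 3.29 m has arm 1.19 m; its moment is m·g·1.19 clockwise.
Setting net torque to zero: m × 10 × 1.19 = 424.3 → m = 424.3 / (10 × 1.19) = 35.7 kg.

m ≈ 35.7 kg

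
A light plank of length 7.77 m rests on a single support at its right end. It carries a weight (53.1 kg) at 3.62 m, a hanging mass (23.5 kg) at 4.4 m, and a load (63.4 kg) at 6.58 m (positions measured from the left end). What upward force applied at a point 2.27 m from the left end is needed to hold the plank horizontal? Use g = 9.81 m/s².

About the right end:
Weight: 53.1 × 9.81 = 520.9 N down at 3.62 m → arm 4.15 m, τ = 520.9 × 4.15 = 2162 N·m counterclockwise.
Hanging mass: 23.5 × 9.81 = 230.5 N down at 4.4 m → arm 3.37 m, τ = 230.5 × 3.37 = 776.8 N·m counterclockwise.
Load: 63.4 × 9.81 = 622 N down at 6.58 m → arm 1.19 m, τ = 622 × 1.19 = 740.2 N·m counterclockwise.
Net moment of the loads = 3679 N·m counterclockwise.
The upward force F acts at a point 2.27 m from the left end, arm 5.5 m, giving F × 5.5 clockwise.
Στ = 0 ⇒ F × 5.5 = 3679 ⇒ F = 3679 / 5.5 = 669 N.

F ≈ 669 N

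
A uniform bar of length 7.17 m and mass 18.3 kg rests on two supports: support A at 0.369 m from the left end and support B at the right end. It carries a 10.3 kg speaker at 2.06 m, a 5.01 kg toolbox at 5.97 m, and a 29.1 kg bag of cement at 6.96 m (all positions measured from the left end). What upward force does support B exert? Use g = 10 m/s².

R_B ≈ 435 N

About support A:
Beam weight: 18.3 × 10 = 183 N down at 3.585 m → arm 3.216 m, τ = 183 × 3.216 = 588.5 N·m clockwise.
Speaker: 10.3 × 10 = 103 N down at 2.06 m → arm 1.691 m, τ = 103 × 1.691 = 174.2 N·m clockwise.
Toolbox: 5.01 × 10 = 50.1 N down at 5.97 m → arm 5.601 m, τ = 50.1 × 5.601 = 280.6 N·m clockwise.
Bag of cement: 29.1 × 10 = 291 N down at 6.96 m → arm 6.591 m, τ = 291 × 6.591 = 1918 N·m clockwise.
Net load moment about support A = 2961 N·m clockwise.
Reaction R at support B is upward at 7.17 m, arm 6.801 m → moment R × 6.801 counterclockwise.
Στ = 0 ⇒ R × 6.801 = 2961 ⇒ R = 435 N.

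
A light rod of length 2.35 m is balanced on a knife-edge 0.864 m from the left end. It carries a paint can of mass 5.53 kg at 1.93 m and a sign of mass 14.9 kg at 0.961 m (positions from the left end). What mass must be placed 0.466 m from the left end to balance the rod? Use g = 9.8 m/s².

About the knife-edge (at 0.864 m from the left end):
Paint can: 5.53 × 9.8 = 54.19 N down at 1.93 m → arm 1.066 m, τ = 54.19 × 1.066 = 57.77 N·m clockwise.
Sign: 14.9 × 9.8 = 146 N down at 0.961 m → arm 0.097 m, τ = 146 × 0.097 = 14.16 N·m clockwise.
Net moment of known loads = 71.93 N·m clockwise.
An unknown mass m at 0.466 m has arm 0.398 m; its moment is m·g·0.398 counterclockwise.
Setting net torque to zero: m × 9.8 × 0.398 = 71.93 → m = 71.93 / (9.8 × 0.398) = 18.4 kg.

m ≈ 18.4 kg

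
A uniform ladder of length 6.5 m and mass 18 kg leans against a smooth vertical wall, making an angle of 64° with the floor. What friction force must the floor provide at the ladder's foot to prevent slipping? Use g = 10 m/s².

Choose the foot of the ladder as the axis so the floor normal and friction both act there and drop out.
Ladder weight 18×10 = 180 N acts at 3.25 m along the ladder; its horizontal arm is 3.25·cos64° = 1.425 m → τ = 256.5 N·m clockwise.
Wall normal N acts horizontally at the top; its moment arm is the height L sinθ = 6.5·sin64° = 5.842 m, counterclockwise.
For rotational equilibrium, N × 5.842 = 256.5, so N = 43.9 N.
ΣFx = 0: friction at the foot balances the wall's push, so f = N_wall = 43.9 N.

f ≈ 43.9 N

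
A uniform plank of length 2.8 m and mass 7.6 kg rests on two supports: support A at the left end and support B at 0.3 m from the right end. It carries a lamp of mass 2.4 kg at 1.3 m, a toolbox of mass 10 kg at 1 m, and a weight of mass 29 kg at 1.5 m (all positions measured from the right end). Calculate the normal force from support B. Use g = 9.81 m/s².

R_B ≈ 274 N

Take moments about support A.
Beam weight: 7.6 × 9.81 = 74.56 N down at 1.4 m → arm 1.4 m, τ = 74.56 × 1.4 = 104.4 N·m clockwise.
Lamp: 2.4 × 9.81 = 23.54 N down at 1.3 m → arm 1.5 m, τ = 23.54 × 1.5 = 35.31 N·m clockwise.
Toolbox: 10 × 9.81 = 98.1 N down at 1 m → arm 1.8 m, τ = 98.1 × 1.8 = 176.6 N·m clockwise.
Weight: 29 × 9.81 = 284.5 N down at 1.5 m → arm 1.3 m, τ = 284.5 × 1.3 = 369.9 N·m clockwise.
Net load moment about support A = 686.2 N·m clockwise.
Reaction R at support B is upward at 0.3 m, arm 2.5 m → moment R × 2.5 counterclockwise.
For rotational equilibrium, R × 2.5 = 686.2, so R = 274 N.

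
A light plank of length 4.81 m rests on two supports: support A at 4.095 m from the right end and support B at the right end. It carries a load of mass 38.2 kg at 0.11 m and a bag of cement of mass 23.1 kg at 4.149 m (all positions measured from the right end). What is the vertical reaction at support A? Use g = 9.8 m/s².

About support B:
Load: 38.2 × 9.8 = 374.4 N down at 0.11 m → arm 0.11 m, τ = 374.4 × 0.11 = 41.18 N·m counterclockwise.
Bag of cement: 23.1 × 9.8 = 226.4 N down at 4.149 m → arm 4.149 m, τ = 226.4 × 4.149 = 939.3 N·m counterclockwise.
Net load moment about support B = 980.5 N·m counterclockwise.
Reaction R at support A is upward at 4.095 m, arm 4.095 m → moment R × 4.095 clockwise.
Balancing moments: R × 4.095 = 980.5, giving R = 239 N.

R_A ≈ 239 N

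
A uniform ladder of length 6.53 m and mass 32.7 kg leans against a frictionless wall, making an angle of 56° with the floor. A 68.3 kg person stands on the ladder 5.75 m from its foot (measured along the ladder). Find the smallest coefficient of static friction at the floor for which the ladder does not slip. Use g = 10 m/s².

Choose the foot of the ladder as the axis so the floor normal and friction both act there and drop out.
Ladder weight 32.7×10 = 327 N acts at 3.265 m along the ladder; its horizontal arm is 3.265·cos56° = 1.826 m → τ = 597.1 N·m clockwise.
Person: 68.3×10 = 683 N at 5.75 m → arm 3.215 m → τ = 2196 N·m clockwise.
Wall normal N acts horizontally at the top; its moment arm is the height L sinθ = 6.53·sin56° = 5.414 m, counterclockwise.
Στ = 0 ⇒ N × 5.414 = 2793 ⇒ N = 515.9 N.
ΣFx = 0 ⇒ f = N_wall = 515.9 N. ΣFy = 0 ⇒ N_floor = 1010 N.
μ_min = f / N_floor = 515.9 / 1010 = 0.511.

μ_min ≈ 0.511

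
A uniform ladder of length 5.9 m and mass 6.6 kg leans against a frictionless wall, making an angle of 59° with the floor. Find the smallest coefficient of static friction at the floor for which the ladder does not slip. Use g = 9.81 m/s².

μ_min ≈ 0.3

Sum moments about the foot of the ladder (the floor normal and friction both act there and drop out).
Ladder weight 6.6×9.81 = 64.75 N acts at 2.95 m along the ladder; its horizontal arm is 2.95·cos59° = 1.519 m → τ = 98.36 N·m clockwise.
Wall normal N acts horizontally at the top; its moment arm is the height L sinθ = 5.9·sin59° = 5.057 m, counterclockwise.
Setting net torque to zero: N × 5.057 = 98.36 → N = 19.45 N.
ΣFx = 0 ⇒ f = N_wall = 19.45 N. ΣFy = 0 ⇒ N_floor = 64.75 N.
μ_min = f / N_floor = 19.45 / 64.75 = 0.3.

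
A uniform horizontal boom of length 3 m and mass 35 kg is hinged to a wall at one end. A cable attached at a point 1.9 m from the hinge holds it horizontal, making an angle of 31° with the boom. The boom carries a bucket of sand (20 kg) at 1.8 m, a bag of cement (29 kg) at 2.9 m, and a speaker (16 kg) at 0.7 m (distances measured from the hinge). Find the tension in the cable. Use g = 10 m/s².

Sum moments about the hinge (the unknown hinge reaction has zero arm there).
Beam weight: 35 × 10 = 350 N down at 1.5 m → arm 1.5 m, τ = 350 × 1.5 = 525 N·m clockwise.
Bucket of sand: 20 × 10 = 200 N down at 1.8 m → arm 1.8 m, τ = 200 × 1.8 = 360 N·m clockwise.
Bag of cement: 29 × 10 = 290 N down at 2.9 m → arm 2.9 m, τ = 290 × 2.9 = 841 N·m clockwise.
Speaker: 16 × 10 = 160 N down at 0.7 m → arm 0.7 m, τ = 160 × 0.7 = 112 N·m clockwise.
Total clockwise load moment = 1838 N·m.
The cable tension T acts at 1.9 m; only its component perpendicular to the boom, T sinθ, produces torque. sin 31° = 0.515.
For rotational equilibrium, T × 1.9 × 0.515 = 1838, so T = 1838 / 0.9785 = 1880 N.

T ≈ 1880 N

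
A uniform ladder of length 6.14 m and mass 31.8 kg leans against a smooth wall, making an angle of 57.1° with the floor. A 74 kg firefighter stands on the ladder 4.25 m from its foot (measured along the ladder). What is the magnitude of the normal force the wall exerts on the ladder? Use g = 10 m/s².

N_wall ≈ 434 N

Take moments about the foot of the ladder.
Ladder weight 31.8×10 = 318 N acts at 3.07 m along the ladder; its horizontal arm is 3.07·cos57.1° = 1.668 m → τ = 530.4 N·m clockwise.
Firefighter: 74×10 = 740 N at 4.25 m → arm 2.308 m → τ = 1708 N·m clockwise.
Wall normal N acts horizontally at the top; its moment arm is the height L sinθ = 6.14·sin57.1° = 5.155 m, counterclockwise.
Balancing moments: N × 5.155 = 2238, giving N = 434 N.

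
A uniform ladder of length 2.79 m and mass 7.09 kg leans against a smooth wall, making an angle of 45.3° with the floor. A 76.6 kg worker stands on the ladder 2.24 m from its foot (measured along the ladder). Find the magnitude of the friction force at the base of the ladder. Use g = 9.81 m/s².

Choose the foot of the ladder as the axis so the floor normal and friction both act there and drop out.
Ladder weight 7.09×9.81 = 69.55 N acts at 1.395 m along the ladder; its horizontal arm is 1.395·cos45.3° = 0.9812 m → τ = 68.24 N·m clockwise.
Worker: 76.6×9.81 = 751.4 N at 2.24 m → arm 1.576 m → τ = 1184 N·m clockwise.
Wall normal N acts horizontally at the top; its moment arm is the height L sinθ = 2.79·sin45.3° = 1.983 m, counterclockwise.
Setting net torque to zero: N × 1.983 = 1252 → N = 631 N.
ΣFx = 0: friction at the foot balances the wall's push, so f = N_wall = 631 N.

f ≈ 631 N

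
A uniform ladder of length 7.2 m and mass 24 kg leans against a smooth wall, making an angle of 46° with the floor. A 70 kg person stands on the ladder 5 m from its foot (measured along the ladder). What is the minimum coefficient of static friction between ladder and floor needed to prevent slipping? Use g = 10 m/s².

μ_min ≈ 0.623

Taking torques about the foot of the ladder:
Ladder weight 24×10 = 240 N acts at 3.6 m along the ladder; its horizontal arm is 3.6·cos46° = 2.501 m → τ = 600.2 N·m clockwise.
Person: 70×10 = 700 N at 5 m → arm 3.473 m → τ = 2431 N·m clockwise.
Wall normal N acts horizontally at the top; its moment arm is the height L sinθ = 7.2·sin46° = 5.179 m, counterclockwise.
For rotational equilibrium, N × 5.179 = 3031, so N = 585.2 N.
ΣFx = 0 ⇒ f = N_wall = 585.2 N. ΣFy = 0 ⇒ N_floor = 940 N.
μ_min = f / N_floor = 585.2 / 940 = 0.623.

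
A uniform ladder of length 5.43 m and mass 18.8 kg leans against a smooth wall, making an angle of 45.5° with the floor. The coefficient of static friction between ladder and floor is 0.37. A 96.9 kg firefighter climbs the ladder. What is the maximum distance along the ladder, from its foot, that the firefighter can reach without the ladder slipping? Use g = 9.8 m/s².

Sum moments about the foot of the ladder (the floor normal and friction both act there and drop out).
Ladder weight 18.8×9.8 = 184.2 N acts at 2.715 m along the ladder; its horizontal arm is 2.715·cos45.5° = 1.903 m → τ = 350.5 N·m clockwise.
Firefighter weight 96.9×9.8 = 949.6 N at distance d → arm d·cos45.5° → τ = 949.6·d·0.7009 clockwise.
Wall normal N at the top has arm L sinθ = 3.873 m counterclockwise, so Στ = 0 gives N·3.873 = 350.5 + 665.6·d.
ΣFy = 0 ⇒ N_floor = 1134 N, so the maximum friction is μ_s·N_floor = 0.37×1134 = 419.6 N. ΣFx = 0 ⇒ N_wall = f, so at the slipping point N = 419.6 N.
Substituting: 419.6×3.873 = 350.5 + 665.6·d ⇒ d = (1625 − 350.5) / 665.6 = 1.91 m.

d ≈ 1.91 m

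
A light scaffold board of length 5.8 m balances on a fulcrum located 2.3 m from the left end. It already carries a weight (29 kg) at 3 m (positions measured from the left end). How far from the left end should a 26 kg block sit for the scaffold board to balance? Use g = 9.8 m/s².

x ≈ 1.52 m from the left end

Take moments about the fulcrum (at 2.3 m from the left end).
Weight: 29 × 9.8 = 284.2 N down at 3 m → arm 0.7 m, τ = 284.2 × 0.7 = 198.9 N·m clockwise.
Net moment of existing loads = 198.9 N·m clockwise.
The block weighs 26 × 9.8 = 254.8 N and must supply an equal counterclockwise moment, so its lever arm about the fulcrum is 198.9 / 254.8 = 0.781 m.
That puts it at 2.3 − 0.781 = 1.52 m from the left end.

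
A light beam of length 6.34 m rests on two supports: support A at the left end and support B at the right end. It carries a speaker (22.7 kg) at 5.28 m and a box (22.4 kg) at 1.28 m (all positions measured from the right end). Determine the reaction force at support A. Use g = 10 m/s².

R_A ≈ 234 N

Take moments about support B.
Speaker: 22.7 × 10 = 227 N down at 5.28 m → arm 5.28 m, τ = 227 × 5.28 = 1199 N·m counterclockwise.
Box: 22.4 × 10 = 224 N down at 1.28 m → arm 1.28 m, τ = 224 × 1.28 = 286.7 N·m counterclockwise.
Net load moment about support B = 1486 N·m counterclockwise.
Reaction R at support A is upward at 6.34 m, arm 6.34 m → moment R × 6.34 clockwise.
Setting net torque to zero: R × 6.34 = 1486 → R = 234 N.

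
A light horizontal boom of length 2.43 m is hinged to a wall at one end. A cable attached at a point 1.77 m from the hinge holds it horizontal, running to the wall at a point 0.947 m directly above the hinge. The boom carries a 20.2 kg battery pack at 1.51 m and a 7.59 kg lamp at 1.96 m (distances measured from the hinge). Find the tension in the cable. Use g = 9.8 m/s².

Sum moments about the hinge (the unknown hinge reaction has zero arm there).
Battery pack: 20.2 × 9.8 = 198 N down at 1.51 m → arm 1.51 m, τ = 198 × 1.51 = 299 N·m clockwise.
Lamp: 7.59 × 9.8 = 74.38 N down at 1.96 m → arm 1.96 m, τ = 74.38 × 1.96 = 145.8 N·m clockwise.
Total clockwise load moment = 444.8 N·m.
The cable tension T acts at 1.77 m; only its component perpendicular to the boom, T sinθ, produces torque. sinθ = h/√(h²+d²) = 0.947/√(0.947²+1.77²) = 0.4718.
Balancing moments: T × 1.77 × 0.4718 = 444.8, giving T = 444.8 / 0.8351 = 533 N.

T ≈ 533 N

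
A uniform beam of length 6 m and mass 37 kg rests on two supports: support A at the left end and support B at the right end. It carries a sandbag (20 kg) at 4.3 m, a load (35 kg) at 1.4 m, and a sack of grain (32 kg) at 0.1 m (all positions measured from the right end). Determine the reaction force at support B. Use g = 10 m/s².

R_B ≈ 825 N

Taking torques about support A:
Beam weight: 37 × 10 = 370 N down at 3 m → arm 3 m, τ = 370 × 3 = 1110 N·m clockwise.
Sandbag: 20 × 10 = 200 N down at 4.3 m → arm 1.7 m, τ = 200 × 1.7 = 340 N·m clockwise.
Load: 35 × 10 = 350 N down at 1.4 m → arm 4.6 m, τ = 350 × 4.6 = 1610 N·m clockwise.
Sack of grain: 32 × 10 = 320 N down at 0.1 m → arm 5.9 m, τ = 320 × 5.9 = 1888 N·m clockwise.
Net load moment about support A = 4948 N·m clockwise.
Reaction R at support B is upward at 0 m, arm 6 m → moment R × 6 counterclockwise.
Στ = 0 ⇒ R × 6 = 4948 ⇒ R = 825 N.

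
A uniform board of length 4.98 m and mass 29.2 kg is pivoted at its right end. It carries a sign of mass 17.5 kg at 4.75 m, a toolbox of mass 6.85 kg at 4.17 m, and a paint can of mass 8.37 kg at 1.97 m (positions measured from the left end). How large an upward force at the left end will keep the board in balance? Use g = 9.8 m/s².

F ≈ 211 N

Choose the right end as the axis so the unknown pivot reaction has zero arm there.
Beam weight: 29.2 × 9.8 = 286.2 N down at 2.49 m → arm 2.49 m, τ = 286.2 × 2.49 = 712.6 N·m counterclockwise.
Sign: 17.5 × 9.8 = 171.5 N down at 4.75 m → arm 0.23 m, τ = 171.5 × 0.23 = 39.45 N·m counterclockwise.
Toolbox: 6.85 × 9.8 = 67.13 N down at 4.17 m → arm 0.81 m, τ = 67.13 × 0.81 = 54.38 N·m counterclockwise.
Paint can: 8.37 × 9.8 = 82.03 N down at 1.97 m → arm 3.01 m, τ = 82.03 × 3.01 = 246.9 N·m counterclockwise.
Net moment of the loads = 1053 N·m counterclockwise.
The upward force F acts at the left end, arm 4.98 m, giving F × 4.98 clockwise.
Balancing moments: F × 4.98 = 1053, giving F = 1053 / 4.98 = 211 N.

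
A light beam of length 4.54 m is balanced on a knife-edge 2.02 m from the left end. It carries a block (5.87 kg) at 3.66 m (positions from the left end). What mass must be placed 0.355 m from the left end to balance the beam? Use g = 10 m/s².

About the knife-edge (at 2.02 m from the left end):
Block: 5.87 × 10 = 58.7 N down at 3.66 m → arm 1.64 m, τ = 58.7 × 1.64 = 96.27 N·m clockwise.
Net moment of known loads = 96.27 N·m clockwise.
An unknown mass m at 0.355 m has arm 1.665 m; its moment is m·g·1.665 counterclockwise.
Balancing moments: m × 10 × 1.665 = 96.27, giving m = 96.27 / (10 × 1.665) = 5.78 kg.

m ≈ 5.78 kg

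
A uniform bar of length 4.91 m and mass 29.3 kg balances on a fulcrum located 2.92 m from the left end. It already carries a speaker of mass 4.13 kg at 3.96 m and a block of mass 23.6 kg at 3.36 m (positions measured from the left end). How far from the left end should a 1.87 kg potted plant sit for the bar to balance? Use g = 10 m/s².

x ≈ 2.36 m from the left end

Sum moments about the fulcrum (at 2.92 m from the left end) (the support reaction has zero arm there).
Beam weight: 29.3 × 10 = 293 N down at 2.455 m → arm 0.465 m, τ = 293 × 0.465 = 136.2 N·m counterclockwise.
Speaker: 4.13 × 10 = 41.3 N down at 3.96 m → arm 1.04 m, τ = 41.3 × 1.04 = 42.95 N·m clockwise.
Block: 23.6 × 10 = 236 N down at 3.36 m → arm 0.44 m, τ = 236 × 0.44 = 103.8 N·m clockwise.
Net moment of existing loads = 10.55 N·m clockwise.
The potted plant weighs 1.87 × 10 = 18.7 N and must supply an equal counterclockwise moment, so its lever arm about the fulcrum is 10.55 / 18.7 = 0.564 m.
That puts it at 2.92 − 0.564 = 2.36 m from the left end.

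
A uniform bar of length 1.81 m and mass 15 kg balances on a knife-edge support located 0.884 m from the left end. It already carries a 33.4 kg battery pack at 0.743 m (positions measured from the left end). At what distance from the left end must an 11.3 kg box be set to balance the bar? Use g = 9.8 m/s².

x ≈ 1.27 m from the left end

Taking torques about the knife-edge support (at 0.884 m from the left end):
Beam weight: 15 × 9.8 = 147 N down at 0.905 m → arm 0.021 m, τ = 147 × 0.021 = 3.087 N·m clockwise.
Battery pack: 33.4 × 9.8 = 327.3 N down at 0.743 m → arm 0.141 m, τ = 327.3 × 0.141 = 46.15 N·m counterclockwise.
Net moment of existing loads = 43.06 N·m counterclockwise.
The box weighs 11.3 × 9.8 = 110.7 N and must supply an equal clockwise moment, so its lever arm about the knife-edge support is 43.06 / 110.7 = 0.389 m.
That puts it at 0.884 + 0.389 = 1.27 m from the left end.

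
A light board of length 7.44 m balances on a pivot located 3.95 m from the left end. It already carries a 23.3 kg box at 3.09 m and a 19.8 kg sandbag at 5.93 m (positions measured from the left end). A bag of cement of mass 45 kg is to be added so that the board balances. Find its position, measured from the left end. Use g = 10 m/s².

Take moments about the pivot (at 3.95 m from the left end).
Box: 23.3 × 10 = 233 N down at 3.09 m → arm 0.86 m, τ = 233 × 0.86 = 200.4 N·m counterclockwise.
Sandbag: 19.8 × 10 = 198 N down at 5.93 m → arm 1.98 m, τ = 198 × 1.98 = 392 N·m clockwise.
Net moment of existing loads = 191.6 N·m clockwise.
The bag of cement weighs 45 × 10 = 450 N and must supply an equal counterclockwise moment, so its lever arm about the pivot is 191.6 / 450 = 0.426 m.
That puts it at 3.95 − 0.426 = 3.52 m from the left end.

x ≈ 3.52 m from the left end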